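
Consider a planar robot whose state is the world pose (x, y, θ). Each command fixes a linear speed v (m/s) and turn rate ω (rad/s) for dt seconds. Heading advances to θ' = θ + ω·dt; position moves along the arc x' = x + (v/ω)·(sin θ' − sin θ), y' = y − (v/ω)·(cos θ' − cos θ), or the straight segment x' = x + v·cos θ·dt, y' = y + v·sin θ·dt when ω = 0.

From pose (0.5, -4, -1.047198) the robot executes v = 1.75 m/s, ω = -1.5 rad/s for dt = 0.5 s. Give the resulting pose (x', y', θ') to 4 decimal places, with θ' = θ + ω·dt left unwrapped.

(0.6265, -4.8452, -1.7972)

θ' = -1.0472 + -1.5·0.5 = -1.7972
R = v/ω = 1.75/-1.5 = -1.1667
x' = 0.5 + -1.1667·(sin -1.7972 − sin -1.0472) = 0.6265
y' = -4 − -1.1667·(cos -1.7972 − cos -1.0472) = -4.8452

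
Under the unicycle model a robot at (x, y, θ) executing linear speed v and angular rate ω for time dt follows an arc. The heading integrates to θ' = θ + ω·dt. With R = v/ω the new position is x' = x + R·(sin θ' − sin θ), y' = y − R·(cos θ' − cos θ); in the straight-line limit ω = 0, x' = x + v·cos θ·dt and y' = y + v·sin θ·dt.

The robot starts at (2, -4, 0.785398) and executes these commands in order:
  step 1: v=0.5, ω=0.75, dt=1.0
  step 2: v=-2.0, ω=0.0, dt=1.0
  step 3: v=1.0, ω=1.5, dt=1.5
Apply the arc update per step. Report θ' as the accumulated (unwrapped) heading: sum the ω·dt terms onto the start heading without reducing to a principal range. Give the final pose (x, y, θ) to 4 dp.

step 1: θ'=1.5354 (R=0.6667) → pose (2.1948, -3.5522, 1.5354)
step 2: θ'=1.5354 (straight) → pose (2.1241, -5.5509, 1.5354)
step 3: θ'=3.7854 (R=0.6667) → pose (1.0577, -4.9941, 3.7854)

(1.0577, -4.9941, 3.7854)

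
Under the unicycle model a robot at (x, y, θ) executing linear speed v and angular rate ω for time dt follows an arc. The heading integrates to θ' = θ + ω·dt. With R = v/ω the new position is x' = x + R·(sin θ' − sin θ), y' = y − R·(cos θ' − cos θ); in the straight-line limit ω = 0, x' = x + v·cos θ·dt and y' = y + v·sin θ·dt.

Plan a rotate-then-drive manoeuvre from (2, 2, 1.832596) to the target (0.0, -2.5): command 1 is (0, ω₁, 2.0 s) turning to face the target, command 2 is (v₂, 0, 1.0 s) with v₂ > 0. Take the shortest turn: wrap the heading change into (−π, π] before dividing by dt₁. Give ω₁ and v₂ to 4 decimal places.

ω₁ = 1.2308, v₂ = 4.9244

heading to target = atan2(-2.5−2, 0−2) = -1.9890
Δθ = wrap(-1.9890 − 1.8326) = 2.4616; ω₁ = Δθ/dt₁ = 1.2308
distance = √((0−2)² + (-2.5−2)²) = 4.9244; v₂ = distance/dt₂ = 4.9244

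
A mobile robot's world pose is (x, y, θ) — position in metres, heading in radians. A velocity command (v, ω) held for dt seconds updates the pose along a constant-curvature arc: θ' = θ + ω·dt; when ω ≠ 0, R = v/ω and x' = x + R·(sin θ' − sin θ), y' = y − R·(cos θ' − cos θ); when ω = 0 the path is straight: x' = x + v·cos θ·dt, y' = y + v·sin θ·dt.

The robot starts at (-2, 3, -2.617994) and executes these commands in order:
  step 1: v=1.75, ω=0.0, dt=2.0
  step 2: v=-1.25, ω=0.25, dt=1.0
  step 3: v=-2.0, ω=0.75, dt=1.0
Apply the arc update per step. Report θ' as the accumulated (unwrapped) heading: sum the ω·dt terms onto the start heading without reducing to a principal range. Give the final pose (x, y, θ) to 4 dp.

step 1: θ'=-2.6180 (straight) → pose (-5.0311, 1.2500, -2.6180)
step 2: θ'=-2.3680 (R=-5.0000) → pose (-4.0375, 2.0031, -2.3680)
step 3: θ'=-1.6180 (R=-2.6667) → pose (-3.2371, 3.7850, -1.6180)

(-3.2371, 3.7850, -1.6180)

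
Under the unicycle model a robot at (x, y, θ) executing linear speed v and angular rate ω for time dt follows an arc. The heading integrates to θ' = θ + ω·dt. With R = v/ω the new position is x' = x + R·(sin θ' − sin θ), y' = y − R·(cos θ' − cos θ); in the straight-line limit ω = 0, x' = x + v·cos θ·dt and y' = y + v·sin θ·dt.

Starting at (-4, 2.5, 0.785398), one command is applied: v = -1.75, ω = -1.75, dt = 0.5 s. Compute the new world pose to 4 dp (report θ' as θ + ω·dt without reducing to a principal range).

θ' = 0.7854 + -1.75·0.5 = -0.0896
R = v/ω = -1.75/-1.75 = 1.0000
x' = -4 + 1.0000·(sin -0.0896 − sin 0.7854) = -4.7966
y' = 2.5 − 1.0000·(cos -0.0896 − cos 0.7854) = 2.2111

(-4.7966, 2.2111, -0.0896)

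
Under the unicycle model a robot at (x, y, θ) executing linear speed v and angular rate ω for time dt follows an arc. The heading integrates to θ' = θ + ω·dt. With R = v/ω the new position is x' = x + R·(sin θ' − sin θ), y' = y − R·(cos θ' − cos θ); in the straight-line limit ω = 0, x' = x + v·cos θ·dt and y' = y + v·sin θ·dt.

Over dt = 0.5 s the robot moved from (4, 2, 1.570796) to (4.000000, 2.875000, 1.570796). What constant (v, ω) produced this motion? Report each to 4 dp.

v = 1.7500, ω = 0.0000

Δθ = 1.570796 − 1.570796 = 0.000000
ω = Δθ/dt = 0.000000/0.5 = 0.0000
ω = 0 → v = (Δx·cos θ + Δy·sin θ)/dt = 1.7500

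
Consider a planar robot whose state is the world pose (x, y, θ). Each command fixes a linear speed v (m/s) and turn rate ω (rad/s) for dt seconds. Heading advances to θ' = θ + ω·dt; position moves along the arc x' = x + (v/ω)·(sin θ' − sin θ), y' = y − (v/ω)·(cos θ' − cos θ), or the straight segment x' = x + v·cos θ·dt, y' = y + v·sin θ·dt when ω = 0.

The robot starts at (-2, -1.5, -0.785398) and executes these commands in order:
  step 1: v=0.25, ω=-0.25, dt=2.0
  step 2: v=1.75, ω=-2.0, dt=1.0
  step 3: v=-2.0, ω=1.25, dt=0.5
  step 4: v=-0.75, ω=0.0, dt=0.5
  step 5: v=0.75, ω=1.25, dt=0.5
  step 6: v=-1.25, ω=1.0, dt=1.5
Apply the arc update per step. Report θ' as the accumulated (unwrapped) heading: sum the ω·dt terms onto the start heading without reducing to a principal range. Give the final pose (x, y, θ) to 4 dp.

step 1: θ'=-1.2854 (R=-1.0000) → pose (-1.7476, -1.9256, -1.2854)
step 2: θ'=-3.2854 (R=-0.8750) → pose (-2.7126, -3.0379, -3.2854)
step 3: θ'=-2.6604 (R=-1.6000) → pose (-1.7427, -2.8727, -2.6604)
step 4: θ'=-2.6604 (straight) → pose (-1.4103, -2.6991, -2.6604)
step 5: θ'=-2.0354 (R=0.6000) → pose (-1.6690, -2.9622, -2.0354)
step 6: θ'=-0.5354 (R=-1.2500) → pose (-2.1488, -1.3270, -0.5354)

(-2.1488, -1.3270, -0.5354)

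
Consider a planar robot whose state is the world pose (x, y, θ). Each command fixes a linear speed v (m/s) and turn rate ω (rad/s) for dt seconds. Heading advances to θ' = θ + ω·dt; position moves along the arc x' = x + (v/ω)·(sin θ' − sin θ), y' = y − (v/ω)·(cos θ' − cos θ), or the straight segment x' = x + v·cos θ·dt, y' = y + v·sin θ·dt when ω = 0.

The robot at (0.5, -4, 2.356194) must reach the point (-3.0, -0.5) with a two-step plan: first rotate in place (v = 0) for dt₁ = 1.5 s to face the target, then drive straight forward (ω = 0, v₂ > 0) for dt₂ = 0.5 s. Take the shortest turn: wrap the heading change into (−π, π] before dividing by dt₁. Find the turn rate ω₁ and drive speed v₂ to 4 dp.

ω₁ = 0.0000, v₂ = 9.8995

heading to target = atan2(-0.5−-4, -3−0.5) = 2.3562
Δθ = wrap(2.3562 − 2.3562) = 0.0000; ω₁ = Δθ/dt₁ = 0.0000
distance = √((-3−0.5)² + (-0.5−-4)²) = 4.9497; v₂ = distance/dt₂ = 9.8995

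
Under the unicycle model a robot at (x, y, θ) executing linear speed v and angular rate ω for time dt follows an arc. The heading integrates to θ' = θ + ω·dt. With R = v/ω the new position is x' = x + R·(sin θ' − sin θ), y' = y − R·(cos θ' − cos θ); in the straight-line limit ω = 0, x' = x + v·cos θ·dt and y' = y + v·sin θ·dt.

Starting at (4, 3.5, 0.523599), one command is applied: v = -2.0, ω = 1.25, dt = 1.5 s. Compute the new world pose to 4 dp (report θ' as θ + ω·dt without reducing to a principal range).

θ' = 0.5236 + 1.25·1.5 = 2.3986
R = v/ω = -2.0/1.25 = -1.6000
x' = 4 + -1.6000·(sin 2.3986 − sin 0.5236) = 3.7176
y' = 3.5 − -1.6000·(cos 2.3986 − cos 0.5236) = 0.9360

(3.7176, 0.9360, 2.3986)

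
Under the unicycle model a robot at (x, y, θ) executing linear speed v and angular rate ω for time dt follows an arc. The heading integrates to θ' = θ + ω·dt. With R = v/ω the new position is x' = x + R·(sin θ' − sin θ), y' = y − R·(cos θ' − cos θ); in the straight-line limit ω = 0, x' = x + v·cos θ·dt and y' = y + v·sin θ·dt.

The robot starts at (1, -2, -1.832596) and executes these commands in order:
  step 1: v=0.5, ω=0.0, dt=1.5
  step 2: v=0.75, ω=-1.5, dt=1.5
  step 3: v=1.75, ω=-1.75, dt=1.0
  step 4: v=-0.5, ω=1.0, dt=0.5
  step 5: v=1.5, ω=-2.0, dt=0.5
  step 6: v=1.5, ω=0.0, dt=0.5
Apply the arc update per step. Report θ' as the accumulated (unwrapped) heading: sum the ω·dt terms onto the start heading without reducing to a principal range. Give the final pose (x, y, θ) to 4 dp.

step 1: θ'=-1.8326 (straight) → pose (0.8059, -2.7244, -1.8326)
step 2: θ'=-4.0826 (R=-0.5000) → pose (-0.0812, -2.8895, -4.0826)
step 3: θ'=-5.8326 (R=-1.0000) → pose (0.2915, -1.4004, -5.8326)
step 4: θ'=-5.3326 (R=-0.5000) → pose (0.1024, -1.5598, -5.3326)
step 5: θ'=-6.3326 (R=-0.7500) → pose (0.7497, -1.2467, -6.3326)
step 6: θ'=-6.3326 (straight) → pose (1.4988, -1.2837, -6.3326)

(1.4988, -1.2837, -6.3326)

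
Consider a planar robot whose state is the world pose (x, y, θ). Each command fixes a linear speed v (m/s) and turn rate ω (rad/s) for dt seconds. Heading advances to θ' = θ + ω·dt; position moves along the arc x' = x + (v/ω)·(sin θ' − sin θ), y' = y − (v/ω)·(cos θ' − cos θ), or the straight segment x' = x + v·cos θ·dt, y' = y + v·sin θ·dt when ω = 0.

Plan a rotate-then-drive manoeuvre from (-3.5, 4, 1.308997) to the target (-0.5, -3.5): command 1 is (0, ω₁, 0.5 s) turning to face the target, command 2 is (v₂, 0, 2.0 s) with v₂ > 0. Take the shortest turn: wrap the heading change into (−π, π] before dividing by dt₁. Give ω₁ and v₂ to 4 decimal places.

ω₁ = -4.9986, v₂ = 4.0389

heading to target = atan2(-3.5−4, -0.5−-3.5) = -1.1903
Δθ = wrap(-1.1903 − 1.3090) = -2.4993; ω₁ = Δθ/dt₁ = -4.9986
distance = √((-0.5−-3.5)² + (-3.5−4)²) = 8.0777; v₂ = distance/dt₂ = 4.0389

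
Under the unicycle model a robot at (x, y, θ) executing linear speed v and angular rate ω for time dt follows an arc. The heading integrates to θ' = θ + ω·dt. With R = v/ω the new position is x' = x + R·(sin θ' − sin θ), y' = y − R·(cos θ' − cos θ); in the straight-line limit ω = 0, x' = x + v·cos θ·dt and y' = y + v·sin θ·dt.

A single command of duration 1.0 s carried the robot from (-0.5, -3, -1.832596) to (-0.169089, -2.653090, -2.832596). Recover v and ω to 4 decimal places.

Δθ = -2.832596 − -1.832596 = -1.000000
ω = Δθ/dt = -1.000000/1.0 = -1.0000
R = −Δy/(cos θ' − cos θ) = 0.5000
v = R·ω = 0.5000·-1.0000 = -0.5000

v = -0.5000, ω = -1.0000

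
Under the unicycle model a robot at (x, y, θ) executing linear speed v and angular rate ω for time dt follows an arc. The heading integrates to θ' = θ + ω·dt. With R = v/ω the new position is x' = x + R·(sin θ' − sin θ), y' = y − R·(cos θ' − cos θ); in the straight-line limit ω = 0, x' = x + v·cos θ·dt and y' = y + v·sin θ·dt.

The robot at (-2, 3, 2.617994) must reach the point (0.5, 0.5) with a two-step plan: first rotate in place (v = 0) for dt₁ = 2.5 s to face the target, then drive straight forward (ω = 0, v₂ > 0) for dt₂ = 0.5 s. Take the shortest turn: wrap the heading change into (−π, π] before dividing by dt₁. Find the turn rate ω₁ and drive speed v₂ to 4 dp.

heading to target = atan2(0.5−3, 0.5−-2) = -0.7854
Δθ = wrap(-0.7854 − 2.6180) = 2.8798; ω₁ = Δθ/dt₁ = 1.1519
distance = √((0.5−-2)² + (0.5−3)²) = 3.5355; v₂ = distance/dt₂ = 7.0711

ω₁ = 1.1519, v₂ = 7.0711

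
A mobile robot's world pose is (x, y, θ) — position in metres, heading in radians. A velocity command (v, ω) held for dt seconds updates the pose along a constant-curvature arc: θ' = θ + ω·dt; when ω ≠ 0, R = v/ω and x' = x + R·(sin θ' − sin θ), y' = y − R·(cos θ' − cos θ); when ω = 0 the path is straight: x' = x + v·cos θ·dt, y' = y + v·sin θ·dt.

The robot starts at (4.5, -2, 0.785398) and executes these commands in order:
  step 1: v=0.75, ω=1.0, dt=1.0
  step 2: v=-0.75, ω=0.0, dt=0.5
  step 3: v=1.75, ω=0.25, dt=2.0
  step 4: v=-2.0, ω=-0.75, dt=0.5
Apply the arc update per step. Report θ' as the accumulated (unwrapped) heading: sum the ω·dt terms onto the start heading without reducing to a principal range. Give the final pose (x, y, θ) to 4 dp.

(3.7305, 0.5609, 1.9104)

step 1: θ'=1.7854 (R=0.7500) → pose (4.7025, -1.3100, 1.7854)
step 2: θ'=1.7854 (straight) → pose (4.7823, -1.6763, 1.7854)
step 3: θ'=2.2854 (R=7.0000) → pose (3.2304, 1.4202, 2.2854)
step 4: θ'=1.9104 (R=2.6667) → pose (3.7305, 0.5609, 1.9104)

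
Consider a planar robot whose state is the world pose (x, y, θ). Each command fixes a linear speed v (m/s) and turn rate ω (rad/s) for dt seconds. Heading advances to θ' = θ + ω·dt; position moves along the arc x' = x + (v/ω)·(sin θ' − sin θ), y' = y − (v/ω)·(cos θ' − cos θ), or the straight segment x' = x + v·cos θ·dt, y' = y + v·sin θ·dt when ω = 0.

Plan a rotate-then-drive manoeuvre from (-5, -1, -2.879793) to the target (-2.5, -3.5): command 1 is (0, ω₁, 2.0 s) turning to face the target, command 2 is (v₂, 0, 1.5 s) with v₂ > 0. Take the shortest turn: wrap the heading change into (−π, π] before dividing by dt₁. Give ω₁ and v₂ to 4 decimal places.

heading to target = atan2(-3.5−-1, -2.5−-5) = -0.7854
Δθ = wrap(-0.7854 − -2.8798) = 2.0944; ω₁ = Δθ/dt₁ = 1.0472
distance = √((-2.5−-5)² + (-3.5−-1)²) = 3.5355; v₂ = distance/dt₂ = 2.3570

ω₁ = 1.0472, v₂ = 2.3570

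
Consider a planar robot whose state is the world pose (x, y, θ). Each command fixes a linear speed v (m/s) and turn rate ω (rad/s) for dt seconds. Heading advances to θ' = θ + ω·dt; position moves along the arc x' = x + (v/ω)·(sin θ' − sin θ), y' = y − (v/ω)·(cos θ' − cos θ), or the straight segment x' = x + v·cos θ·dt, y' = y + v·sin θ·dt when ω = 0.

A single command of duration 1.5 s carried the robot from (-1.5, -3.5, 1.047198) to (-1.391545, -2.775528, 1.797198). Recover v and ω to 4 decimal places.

v = 0.5000, ω = 0.5000

Δθ = 1.797198 − 1.047198 = 0.750000
ω = Δθ/dt = 0.750000/1.5 = 0.5000
R = −Δy/(cos θ' − cos θ) = 1.0000
v = R·ω = 1.0000·0.5000 = 0.5000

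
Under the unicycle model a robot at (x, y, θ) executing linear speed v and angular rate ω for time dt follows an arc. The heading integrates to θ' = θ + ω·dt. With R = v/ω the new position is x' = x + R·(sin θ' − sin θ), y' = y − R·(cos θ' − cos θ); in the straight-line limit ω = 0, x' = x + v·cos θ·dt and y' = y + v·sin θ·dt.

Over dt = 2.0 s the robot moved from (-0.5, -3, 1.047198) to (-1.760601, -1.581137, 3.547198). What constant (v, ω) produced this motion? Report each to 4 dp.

v = 1.2500, ω = 1.2500

Δθ = 3.547198 − 1.047198 = 2.500000
ω = Δθ/dt = 2.500000/2.0 = 1.2500
R = −Δy/(cos θ' − cos θ) = 1.0000
v = R·ω = 1.0000·1.2500 = 1.2500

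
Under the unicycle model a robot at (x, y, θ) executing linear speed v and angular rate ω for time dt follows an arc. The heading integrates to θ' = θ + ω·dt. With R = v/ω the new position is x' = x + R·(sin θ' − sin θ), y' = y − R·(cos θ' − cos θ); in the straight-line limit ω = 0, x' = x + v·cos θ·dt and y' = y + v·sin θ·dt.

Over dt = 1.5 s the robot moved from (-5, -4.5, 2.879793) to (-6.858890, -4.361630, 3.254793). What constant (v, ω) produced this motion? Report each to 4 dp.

v = 1.2500, ω = 0.2500

Δθ = 3.254793 − 2.879793 = 0.375000
ω = Δθ/dt = 0.375000/1.5 = 0.2500
R = Δx/(sin θ' − sin θ) = 5.0000
v = R·ω = 5.0000·0.2500 = 1.2500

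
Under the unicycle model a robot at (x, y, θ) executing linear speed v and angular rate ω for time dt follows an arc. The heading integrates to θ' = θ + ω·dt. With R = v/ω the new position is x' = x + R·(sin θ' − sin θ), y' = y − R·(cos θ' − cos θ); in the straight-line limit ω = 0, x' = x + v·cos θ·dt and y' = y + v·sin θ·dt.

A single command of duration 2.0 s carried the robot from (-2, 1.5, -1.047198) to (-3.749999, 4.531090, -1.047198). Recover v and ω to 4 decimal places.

Δθ = -1.047198 − -1.047198 = 0.000000
ω = Δθ/dt = 0.000000/2.0 = 0.0000
ω = 0 → v = (Δx·cos θ + Δy·sin θ)/dt = -1.7500

v = -1.7500, ω = 0.0000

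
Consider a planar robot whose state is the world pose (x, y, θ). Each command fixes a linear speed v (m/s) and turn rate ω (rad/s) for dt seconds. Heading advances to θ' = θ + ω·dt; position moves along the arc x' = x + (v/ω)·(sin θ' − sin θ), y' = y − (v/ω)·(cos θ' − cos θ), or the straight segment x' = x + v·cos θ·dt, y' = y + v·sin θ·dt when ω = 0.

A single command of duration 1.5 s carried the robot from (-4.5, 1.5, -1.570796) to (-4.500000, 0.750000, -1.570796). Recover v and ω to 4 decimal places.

v = 0.5000, ω = 0.0000

Δθ = -1.570796 − -1.570796 = 0.000000
ω = Δθ/dt = 0.000000/1.5 = 0.0000
ω = 0 → v = (Δx·cos θ + Δy·sin θ)/dt = 0.5000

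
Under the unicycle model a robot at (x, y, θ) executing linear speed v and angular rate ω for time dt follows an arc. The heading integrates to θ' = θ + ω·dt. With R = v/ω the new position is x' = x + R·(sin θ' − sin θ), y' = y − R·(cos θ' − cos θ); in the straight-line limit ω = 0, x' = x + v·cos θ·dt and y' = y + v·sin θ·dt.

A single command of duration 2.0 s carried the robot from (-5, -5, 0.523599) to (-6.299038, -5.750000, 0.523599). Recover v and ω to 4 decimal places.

v = -0.7500, ω = 0.0000

Δθ = 0.523599 − 0.523599 = 0.000000
ω = Δθ/dt = 0.000000/2.0 = 0.0000
ω = 0 → v = (Δx·cos θ + Δy·sin θ)/dt = -0.7500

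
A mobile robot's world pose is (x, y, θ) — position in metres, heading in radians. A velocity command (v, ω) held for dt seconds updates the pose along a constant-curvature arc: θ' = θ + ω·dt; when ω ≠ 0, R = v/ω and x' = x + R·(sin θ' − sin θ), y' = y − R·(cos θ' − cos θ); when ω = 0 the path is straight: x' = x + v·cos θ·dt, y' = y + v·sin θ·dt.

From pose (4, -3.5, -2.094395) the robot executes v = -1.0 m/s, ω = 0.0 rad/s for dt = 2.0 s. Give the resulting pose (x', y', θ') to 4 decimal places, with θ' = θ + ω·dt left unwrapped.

(5.0000, -1.7679, -2.0944)

θ' = -2.0944 + 0.0·2.0 = -2.0944
ω = 0 → straight: x' = 4 + -1.0·cos(-2.0944)·2.0 = 5.0000
y' = -3.5 + -1.0·sin(-2.0944)·2.0 = -1.7679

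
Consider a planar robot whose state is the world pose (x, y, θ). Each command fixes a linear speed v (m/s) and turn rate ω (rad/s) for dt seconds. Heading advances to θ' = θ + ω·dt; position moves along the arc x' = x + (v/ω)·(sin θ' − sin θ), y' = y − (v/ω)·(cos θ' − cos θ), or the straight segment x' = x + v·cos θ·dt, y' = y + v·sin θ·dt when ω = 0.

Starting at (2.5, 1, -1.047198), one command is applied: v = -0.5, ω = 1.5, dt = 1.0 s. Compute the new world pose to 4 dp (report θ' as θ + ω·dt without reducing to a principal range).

θ' = -1.0472 + 1.5·1.0 = 0.4528
R = v/ω = -0.5/1.5 = -0.3333
x' = 2.5 + -0.3333·(sin 0.4528 − sin -1.0472) = 2.0655
y' = 1 − -0.3333·(cos 0.4528 − cos -1.0472) = 1.1331

(2.0655, 1.1331, 0.4528)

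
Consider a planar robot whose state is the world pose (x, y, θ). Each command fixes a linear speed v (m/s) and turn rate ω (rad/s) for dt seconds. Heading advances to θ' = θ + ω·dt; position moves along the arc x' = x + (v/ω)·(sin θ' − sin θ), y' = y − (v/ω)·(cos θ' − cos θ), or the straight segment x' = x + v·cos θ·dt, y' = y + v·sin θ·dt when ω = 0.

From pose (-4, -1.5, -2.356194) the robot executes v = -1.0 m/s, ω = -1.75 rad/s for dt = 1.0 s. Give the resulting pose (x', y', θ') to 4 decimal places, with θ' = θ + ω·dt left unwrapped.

(-3.1263, -1.5785, -4.1062)

θ' = -2.3562 + -1.75·1.0 = -4.1062
R = v/ω = -1.0/-1.75 = 0.5714
x' = -4 + 0.5714·(sin -4.1062 − sin -2.3562) = -3.1263
y' = -1.5 − 0.5714·(cos -4.1062 − cos -2.3562) = -1.5785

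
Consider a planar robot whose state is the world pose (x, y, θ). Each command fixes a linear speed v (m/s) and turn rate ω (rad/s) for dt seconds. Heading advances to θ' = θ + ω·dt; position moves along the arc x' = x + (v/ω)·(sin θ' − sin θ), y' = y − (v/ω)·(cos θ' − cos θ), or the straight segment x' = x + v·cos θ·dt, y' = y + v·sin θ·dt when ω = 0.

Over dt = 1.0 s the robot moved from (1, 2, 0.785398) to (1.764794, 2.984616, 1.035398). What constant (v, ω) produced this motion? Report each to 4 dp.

v = 1.2500, ω = 0.2500

Δθ = 1.035398 − 0.785398 = 0.250000
ω = Δθ/dt = 0.250000/1.0 = 0.2500
R = −Δy/(cos θ' − cos θ) = 5.0000
v = R·ω = 5.0000·0.2500 = 1.2500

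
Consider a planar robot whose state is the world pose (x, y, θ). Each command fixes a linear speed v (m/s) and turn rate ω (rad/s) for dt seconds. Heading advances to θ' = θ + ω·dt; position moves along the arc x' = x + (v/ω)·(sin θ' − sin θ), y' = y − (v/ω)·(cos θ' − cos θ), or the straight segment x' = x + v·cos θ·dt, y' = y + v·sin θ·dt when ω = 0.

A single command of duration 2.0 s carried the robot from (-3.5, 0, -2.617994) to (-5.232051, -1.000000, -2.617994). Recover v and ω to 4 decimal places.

Δθ = -2.617994 − -2.617994 = 0.000000
ω = Δθ/dt = 0.000000/2.0 = 0.0000
ω = 0 → v = (Δx·cos θ + Δy·sin θ)/dt = 1.0000

v = 1.0000, ω = 0.0000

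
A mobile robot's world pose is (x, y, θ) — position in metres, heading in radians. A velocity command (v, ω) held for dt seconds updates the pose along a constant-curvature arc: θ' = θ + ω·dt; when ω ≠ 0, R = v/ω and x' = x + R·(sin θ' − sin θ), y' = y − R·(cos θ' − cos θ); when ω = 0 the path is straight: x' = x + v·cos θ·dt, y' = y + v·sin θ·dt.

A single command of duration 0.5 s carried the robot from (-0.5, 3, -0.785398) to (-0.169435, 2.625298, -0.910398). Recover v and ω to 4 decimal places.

v = 1.0000, ω = -0.2500

Δθ = -0.910398 − -0.785398 = -0.125000
ω = Δθ/dt = -0.125000/0.5 = -0.2500
R = −Δy/(cos θ' − cos θ) = -4.0000
v = R·ω = -4.0000·-0.2500 = 1.0000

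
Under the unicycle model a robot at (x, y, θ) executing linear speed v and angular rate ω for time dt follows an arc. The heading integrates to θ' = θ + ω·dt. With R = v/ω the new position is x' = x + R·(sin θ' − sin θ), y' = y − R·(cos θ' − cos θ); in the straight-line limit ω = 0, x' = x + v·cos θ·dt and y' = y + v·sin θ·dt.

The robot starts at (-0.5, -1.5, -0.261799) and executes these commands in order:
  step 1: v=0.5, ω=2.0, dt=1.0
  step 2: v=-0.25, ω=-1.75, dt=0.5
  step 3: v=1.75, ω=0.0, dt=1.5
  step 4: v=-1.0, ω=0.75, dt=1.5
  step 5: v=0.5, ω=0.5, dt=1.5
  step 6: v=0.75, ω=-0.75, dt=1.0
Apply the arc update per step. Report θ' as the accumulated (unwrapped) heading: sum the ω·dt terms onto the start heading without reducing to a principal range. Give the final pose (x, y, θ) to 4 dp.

(0.2364, 0.2828, 1.9882)

step 1: θ'=1.7382 (R=0.2500) → pose (-0.1888, -1.2169, 1.7382)
step 2: θ'=0.8632 (R=0.1429) → pose (-0.2211, -1.3335, 0.8632)
step 3: θ'=0.8632 (straight) → pose (1.4852, 0.6613, 0.8632)
step 4: θ'=1.9882 (R=-1.3333) → pose (1.2796, -0.7459, 1.9882)
step 5: θ'=2.7382 (R=1.0000) → pose (0.7580, -0.2316, 2.7382)
step 6: θ'=1.9882 (R=-1.0000) → pose (0.2364, 0.2828, 1.9882)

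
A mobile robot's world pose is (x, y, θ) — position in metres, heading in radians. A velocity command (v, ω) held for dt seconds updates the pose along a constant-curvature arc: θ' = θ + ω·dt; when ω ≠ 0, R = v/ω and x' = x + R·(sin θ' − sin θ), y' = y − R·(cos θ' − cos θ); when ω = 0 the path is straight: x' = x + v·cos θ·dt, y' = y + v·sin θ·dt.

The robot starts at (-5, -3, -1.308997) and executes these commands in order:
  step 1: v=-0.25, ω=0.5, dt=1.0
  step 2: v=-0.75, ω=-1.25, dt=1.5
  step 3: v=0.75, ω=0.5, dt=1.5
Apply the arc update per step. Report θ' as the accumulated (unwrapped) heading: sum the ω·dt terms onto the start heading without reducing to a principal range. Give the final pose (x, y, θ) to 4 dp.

step 1: θ'=-0.8090 (R=-0.5000) → pose (-5.1212, -2.7843, -0.8090)
step 2: θ'=-2.6840 (R=0.6000) → pose (-4.9521, -1.8319, -2.6840)
step 3: θ'=-1.9340 (R=1.5000) → pose (-5.6915, -2.6447, -1.9340)

(-5.6915, -2.6447, -1.9340)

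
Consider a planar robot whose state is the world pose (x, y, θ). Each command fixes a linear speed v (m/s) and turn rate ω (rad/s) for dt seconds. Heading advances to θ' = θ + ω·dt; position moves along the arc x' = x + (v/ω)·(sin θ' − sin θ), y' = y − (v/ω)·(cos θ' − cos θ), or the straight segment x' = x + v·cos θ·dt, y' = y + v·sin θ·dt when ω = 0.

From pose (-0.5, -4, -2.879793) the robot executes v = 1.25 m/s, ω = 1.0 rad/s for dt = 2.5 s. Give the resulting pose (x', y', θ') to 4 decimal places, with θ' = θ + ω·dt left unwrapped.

(-0.6399, -6.3683, -0.3798)

θ' = -2.8798 + 1.0·2.5 = -0.3798
R = v/ω = 1.25/1.0 = 1.2500
x' = -0.5 + 1.2500·(sin -0.3798 − sin -2.8798) = -0.6399
y' = -4 − 1.2500·(cos -0.3798 − cos -2.8798) = -6.3683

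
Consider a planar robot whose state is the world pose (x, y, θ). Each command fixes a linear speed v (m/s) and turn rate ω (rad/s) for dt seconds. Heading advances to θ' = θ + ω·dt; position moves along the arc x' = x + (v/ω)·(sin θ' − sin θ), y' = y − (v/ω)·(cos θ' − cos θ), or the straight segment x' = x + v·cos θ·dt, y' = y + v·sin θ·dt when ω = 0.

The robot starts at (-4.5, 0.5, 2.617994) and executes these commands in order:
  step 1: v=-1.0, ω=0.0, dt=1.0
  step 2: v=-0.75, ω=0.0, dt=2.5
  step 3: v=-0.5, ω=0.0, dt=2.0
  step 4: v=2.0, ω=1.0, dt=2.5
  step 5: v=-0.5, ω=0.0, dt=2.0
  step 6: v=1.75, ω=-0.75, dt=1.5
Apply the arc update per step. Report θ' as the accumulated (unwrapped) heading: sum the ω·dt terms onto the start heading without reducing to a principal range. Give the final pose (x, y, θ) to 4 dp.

step 1: θ'=2.6180 (straight) → pose (-3.6340, 0.0000, 2.6180)
step 2: θ'=2.6180 (straight) → pose (-2.0102, -0.9375, 2.6180)
step 3: θ'=2.6180 (straight) → pose (-1.1442, -1.4375, 2.6180)
step 4: θ'=5.1180 (R=2.0000) → pose (-3.9819, -3.9587, 5.1180)
step 5: θ'=5.1180 (straight) → pose (-4.3765, -3.0398, 5.1180)
step 6: θ'=3.9930 (R=-2.3333) → pose (-4.7653, -5.4980, 3.9930)

(-4.7653, -5.4980, 3.9930)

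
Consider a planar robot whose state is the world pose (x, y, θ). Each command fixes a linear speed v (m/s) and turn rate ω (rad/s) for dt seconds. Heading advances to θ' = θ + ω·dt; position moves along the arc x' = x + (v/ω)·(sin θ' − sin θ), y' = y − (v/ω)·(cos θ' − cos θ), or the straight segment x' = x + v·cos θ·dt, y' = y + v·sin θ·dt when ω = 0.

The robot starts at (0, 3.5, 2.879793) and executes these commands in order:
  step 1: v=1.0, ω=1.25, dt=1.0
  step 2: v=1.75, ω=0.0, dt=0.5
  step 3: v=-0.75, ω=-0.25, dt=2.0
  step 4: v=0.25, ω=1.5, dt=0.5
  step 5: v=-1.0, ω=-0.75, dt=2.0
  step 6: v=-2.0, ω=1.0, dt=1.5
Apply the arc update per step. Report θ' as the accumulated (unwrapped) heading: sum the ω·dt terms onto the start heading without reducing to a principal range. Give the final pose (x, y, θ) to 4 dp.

(3.6755, 5.4744, 4.3798)

step 1: θ'=4.1298 (R=0.8000) → pose (-0.8751, 3.1674, 4.1298)
step 2: θ'=4.1298 (straight) → pose (-1.3565, 2.4368, 4.1298)
step 3: θ'=3.6298 (R=3.0000) → pose (-0.2585, 3.4357, 3.6298)
step 4: θ'=4.3798 (R=0.1667) → pose (-0.3379, 3.3429, 4.3798)
step 5: θ'=2.8798 (R=1.3333) → pose (1.2675, 4.1955, 2.8798)
step 6: θ'=4.3798 (R=-2.0000) → pose (3.6755, 5.4744, 4.3798)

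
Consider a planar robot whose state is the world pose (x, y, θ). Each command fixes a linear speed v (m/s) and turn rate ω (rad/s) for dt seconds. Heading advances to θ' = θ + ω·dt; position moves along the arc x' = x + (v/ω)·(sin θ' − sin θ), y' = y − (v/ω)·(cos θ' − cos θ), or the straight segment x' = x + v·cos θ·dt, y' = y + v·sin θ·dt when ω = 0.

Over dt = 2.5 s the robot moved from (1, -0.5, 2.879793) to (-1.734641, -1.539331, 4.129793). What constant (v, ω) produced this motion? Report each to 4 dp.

v = 1.2500, ω = 0.5000

Δθ = 4.129793 − 2.879793 = 1.250000
ω = Δθ/dt = 1.250000/2.5 = 0.5000
R = Δx/(sin θ' − sin θ) = 2.5000
v = R·ω = 2.5000·0.5000 = 1.2500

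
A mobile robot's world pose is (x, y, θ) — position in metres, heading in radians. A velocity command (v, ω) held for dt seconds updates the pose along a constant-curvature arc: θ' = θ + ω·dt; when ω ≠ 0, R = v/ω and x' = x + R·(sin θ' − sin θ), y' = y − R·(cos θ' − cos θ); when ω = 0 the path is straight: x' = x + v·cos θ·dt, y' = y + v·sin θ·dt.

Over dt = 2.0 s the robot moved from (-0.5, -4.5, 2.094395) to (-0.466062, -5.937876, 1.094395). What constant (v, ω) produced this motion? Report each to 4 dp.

Δθ = 1.094395 − 2.094395 = -1.000000
ω = Δθ/dt = -1.000000/2.0 = -0.5000
R = −Δy/(cos θ' − cos θ) = 1.5000
v = R·ω = 1.5000·-0.5000 = -0.7500

v = -0.7500, ω = -0.5000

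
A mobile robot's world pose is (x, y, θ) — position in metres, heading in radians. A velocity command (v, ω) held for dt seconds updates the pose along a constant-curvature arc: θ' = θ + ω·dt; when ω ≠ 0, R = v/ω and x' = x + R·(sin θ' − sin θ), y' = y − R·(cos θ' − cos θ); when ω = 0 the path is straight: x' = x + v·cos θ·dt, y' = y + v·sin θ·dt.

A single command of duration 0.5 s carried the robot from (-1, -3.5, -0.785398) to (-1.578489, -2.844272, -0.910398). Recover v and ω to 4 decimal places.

Δθ = -0.910398 − -0.785398 = -0.125000
ω = Δθ/dt = -0.125000/0.5 = -0.2500
R = −Δy/(cos θ' − cos θ) = 7.0000
v = R·ω = 7.0000·-0.2500 = -1.7500

v = -1.7500, ω = -0.2500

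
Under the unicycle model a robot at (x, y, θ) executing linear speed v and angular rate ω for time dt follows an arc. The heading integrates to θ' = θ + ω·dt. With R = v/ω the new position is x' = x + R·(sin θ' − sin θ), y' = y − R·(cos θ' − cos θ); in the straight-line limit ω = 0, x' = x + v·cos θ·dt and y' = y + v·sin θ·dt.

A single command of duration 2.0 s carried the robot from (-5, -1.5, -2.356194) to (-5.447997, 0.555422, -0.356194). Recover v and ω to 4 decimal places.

Δθ = -0.356194 − -2.356194 = 2.000000
ω = Δθ/dt = 2.000000/2.0 = 1.0000
R = −Δy/(cos θ' − cos θ) = -1.2500
v = R·ω = -1.2500·1.0000 = -1.2500

v = -1.2500, ω = 1.0000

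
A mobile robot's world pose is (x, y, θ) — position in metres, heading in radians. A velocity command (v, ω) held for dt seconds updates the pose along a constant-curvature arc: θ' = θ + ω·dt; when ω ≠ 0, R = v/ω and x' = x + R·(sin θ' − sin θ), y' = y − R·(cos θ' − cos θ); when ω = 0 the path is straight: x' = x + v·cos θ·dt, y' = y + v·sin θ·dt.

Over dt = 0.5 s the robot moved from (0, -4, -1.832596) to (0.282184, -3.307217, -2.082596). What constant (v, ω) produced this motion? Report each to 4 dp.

v = -1.5000, ω = -0.5000

Δθ = -2.082596 − -1.832596 = -0.250000
ω = Δθ/dt = -0.250000/0.5 = -0.5000
R = −Δy/(cos θ' − cos θ) = 3.0000
v = R·ω = 3.0000·-0.5000 = -1.5000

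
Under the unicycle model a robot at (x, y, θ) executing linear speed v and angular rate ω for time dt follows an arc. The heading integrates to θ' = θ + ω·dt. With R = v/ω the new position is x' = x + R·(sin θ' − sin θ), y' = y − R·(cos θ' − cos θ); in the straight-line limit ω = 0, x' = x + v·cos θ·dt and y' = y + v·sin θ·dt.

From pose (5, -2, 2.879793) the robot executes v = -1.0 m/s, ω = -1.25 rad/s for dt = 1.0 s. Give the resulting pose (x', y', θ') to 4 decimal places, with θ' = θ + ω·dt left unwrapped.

(5.5916, -2.7256, 1.6298)

θ' = 2.8798 + -1.25·1.0 = 1.6298
R = v/ω = -1.0/-1.25 = 0.8000
x' = 5 + 0.8000·(sin 1.6298 − sin 2.8798) = 5.5916
y' = -2 − 0.8000·(cos 1.6298 − cos 2.8798) = -2.7256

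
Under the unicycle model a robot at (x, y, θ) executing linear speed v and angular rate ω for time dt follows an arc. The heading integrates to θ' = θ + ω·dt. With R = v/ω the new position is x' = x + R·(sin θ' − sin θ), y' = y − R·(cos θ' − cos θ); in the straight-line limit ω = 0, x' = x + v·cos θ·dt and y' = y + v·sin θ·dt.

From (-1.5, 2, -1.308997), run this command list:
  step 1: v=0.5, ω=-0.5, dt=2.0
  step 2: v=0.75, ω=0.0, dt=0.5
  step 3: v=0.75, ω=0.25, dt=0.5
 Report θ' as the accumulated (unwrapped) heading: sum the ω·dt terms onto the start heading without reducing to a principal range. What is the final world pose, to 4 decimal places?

(-2.2130, 0.4984, -2.1840)

step 1: θ'=-2.3090 (R=-1.0000) → pose (-1.7262, 1.0682, -2.3090)
step 2: θ'=-2.3090 (straight) → pose (-1.9786, 0.7908, -2.3090)
step 3: θ'=-2.1840 (R=3.0000) → pose (-2.2130, 0.4984, -2.1840)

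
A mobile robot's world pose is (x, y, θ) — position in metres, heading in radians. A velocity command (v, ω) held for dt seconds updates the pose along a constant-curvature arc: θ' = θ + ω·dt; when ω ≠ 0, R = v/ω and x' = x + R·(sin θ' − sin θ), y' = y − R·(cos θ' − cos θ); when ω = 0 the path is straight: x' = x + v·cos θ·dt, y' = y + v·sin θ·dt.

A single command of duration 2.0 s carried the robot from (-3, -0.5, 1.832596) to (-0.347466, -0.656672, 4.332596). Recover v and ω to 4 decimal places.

Δθ = 4.332596 − 1.832596 = 2.500000
ω = Δθ/dt = 2.500000/2.0 = 1.2500
R = Δx/(sin θ' − sin θ) = -1.4000
v = R·ω = -1.4000·1.2500 = -1.7500

v = -1.7500, ω = 1.2500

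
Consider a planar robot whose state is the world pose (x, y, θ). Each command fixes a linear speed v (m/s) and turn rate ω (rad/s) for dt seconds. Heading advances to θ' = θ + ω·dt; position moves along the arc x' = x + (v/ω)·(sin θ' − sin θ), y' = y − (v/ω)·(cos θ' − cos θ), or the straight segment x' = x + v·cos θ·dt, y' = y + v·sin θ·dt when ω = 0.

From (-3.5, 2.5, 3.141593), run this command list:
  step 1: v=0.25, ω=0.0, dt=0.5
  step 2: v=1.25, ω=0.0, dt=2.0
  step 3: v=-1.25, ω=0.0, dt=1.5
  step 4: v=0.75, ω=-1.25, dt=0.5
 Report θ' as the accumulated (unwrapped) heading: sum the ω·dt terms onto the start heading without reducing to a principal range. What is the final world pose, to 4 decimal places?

(-4.6011, 2.6134, 2.5166)

step 1: θ'=3.1416 (straight) → pose (-3.6250, 2.5000, 3.1416)
step 2: θ'=3.1416 (straight) → pose (-6.1250, 2.5000, 3.1416)
step 3: θ'=3.1416 (straight) → pose (-4.2500, 2.5000, 3.1416)
step 4: θ'=2.5166 (R=-0.6000) → pose (-4.6011, 2.6134, 2.5166)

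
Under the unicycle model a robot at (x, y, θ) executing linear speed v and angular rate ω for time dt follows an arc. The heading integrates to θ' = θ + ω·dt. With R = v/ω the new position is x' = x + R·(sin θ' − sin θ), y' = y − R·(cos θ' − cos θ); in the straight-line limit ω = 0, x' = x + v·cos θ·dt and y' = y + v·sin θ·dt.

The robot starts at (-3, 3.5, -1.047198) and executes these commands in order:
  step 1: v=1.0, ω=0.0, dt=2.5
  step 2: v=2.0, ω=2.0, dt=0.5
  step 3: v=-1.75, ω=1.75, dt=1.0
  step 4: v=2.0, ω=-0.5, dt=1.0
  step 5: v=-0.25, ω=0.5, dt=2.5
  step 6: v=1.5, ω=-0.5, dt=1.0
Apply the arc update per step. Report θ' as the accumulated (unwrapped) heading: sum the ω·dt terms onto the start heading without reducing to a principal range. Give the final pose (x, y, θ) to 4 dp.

step 1: θ'=-1.0472 (straight) → pose (-1.7500, 1.3349, -1.0472)
step 2: θ'=-0.0472 (R=1.0000) → pose (-0.9312, 0.8360, -0.0472)
step 3: θ'=1.7028 (R=-1.0000) → pose (-1.9696, -0.2945, 1.7028)
step 4: θ'=1.2028 (R=-4.0000) → pose (-1.7366, 1.6710, 1.2028)
step 5: θ'=2.4528 (R=-0.5000) → pose (-1.5879, 1.1051, 2.4528)
step 6: θ'=1.9528 (R=-3.0000) → pose (-2.4649, 2.3028, 1.9528)

(-2.4649, 2.3028, 1.9528)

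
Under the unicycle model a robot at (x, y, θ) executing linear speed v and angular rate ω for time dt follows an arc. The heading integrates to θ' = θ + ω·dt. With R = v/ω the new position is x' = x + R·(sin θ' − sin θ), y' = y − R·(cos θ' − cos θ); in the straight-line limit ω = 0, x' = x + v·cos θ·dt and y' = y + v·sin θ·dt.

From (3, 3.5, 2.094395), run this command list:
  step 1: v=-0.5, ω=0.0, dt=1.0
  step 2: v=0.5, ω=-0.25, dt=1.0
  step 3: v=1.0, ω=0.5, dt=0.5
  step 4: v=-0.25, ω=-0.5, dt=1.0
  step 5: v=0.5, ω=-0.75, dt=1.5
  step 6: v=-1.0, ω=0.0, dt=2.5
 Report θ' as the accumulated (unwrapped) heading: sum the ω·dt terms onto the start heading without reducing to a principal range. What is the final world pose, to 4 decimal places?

(1.0650, 3.2274, 0.4694)

step 1: θ'=2.0944 (straight) → pose (3.2500, 3.0670, 2.0944)
step 2: θ'=1.8444 (R=-2.0000) → pose (3.0564, 3.5266, 1.8444)
step 3: θ'=2.0944 (R=2.0000) → pose (2.8629, 3.9862, 2.0944)
step 4: θ'=1.5944 (R=0.5000) → pose (2.9297, 3.7480, 1.5944)
step 5: θ'=0.4694 (R=-0.6667) → pose (3.2946, 4.3583, 0.4694)
step 6: θ'=0.4694 (straight) → pose (1.0650, 3.2274, 0.4694)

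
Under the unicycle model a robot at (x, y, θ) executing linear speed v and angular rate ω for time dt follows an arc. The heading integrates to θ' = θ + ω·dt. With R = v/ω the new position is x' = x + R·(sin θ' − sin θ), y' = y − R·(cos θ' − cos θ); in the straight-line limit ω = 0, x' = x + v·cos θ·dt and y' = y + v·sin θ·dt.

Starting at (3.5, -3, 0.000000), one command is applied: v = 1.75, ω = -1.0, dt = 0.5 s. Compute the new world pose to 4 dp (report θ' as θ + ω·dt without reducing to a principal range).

(4.3390, -3.2142, -0.5000)

θ' = 0.0000 + -1.0·0.5 = -0.5000
R = v/ω = 1.75/-1.0 = -1.7500
x' = 3.5 + -1.7500·(sin -0.5000 − sin 0.0000) = 4.3390
y' = -3 − -1.7500·(cos -0.5000 − cos 0.0000) = -3.2142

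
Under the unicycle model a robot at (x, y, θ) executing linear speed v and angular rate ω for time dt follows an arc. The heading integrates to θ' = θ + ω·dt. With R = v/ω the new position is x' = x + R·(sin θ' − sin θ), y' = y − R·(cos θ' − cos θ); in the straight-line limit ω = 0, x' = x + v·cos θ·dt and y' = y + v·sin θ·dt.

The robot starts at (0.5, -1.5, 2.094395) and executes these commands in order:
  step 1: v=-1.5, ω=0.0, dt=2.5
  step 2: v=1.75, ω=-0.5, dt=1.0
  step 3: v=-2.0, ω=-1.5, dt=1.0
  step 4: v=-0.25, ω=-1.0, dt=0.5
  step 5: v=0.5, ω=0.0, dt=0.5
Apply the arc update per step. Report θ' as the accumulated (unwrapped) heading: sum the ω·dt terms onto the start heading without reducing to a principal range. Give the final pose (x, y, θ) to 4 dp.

(0.8073, -4.5185, -0.4056)

step 1: θ'=2.0944 (straight) → pose (2.3750, -4.7476, 2.0944)
step 2: θ'=1.5944 (R=-3.5000) → pose (1.9071, -3.0802, 1.5944)
step 3: θ'=0.0944 (R=1.3333) → pose (0.6998, -4.4390, 0.0944)
step 4: θ'=-0.4056 (R=0.2500) → pose (0.5776, -4.4199, -0.4056)
step 5: θ'=-0.4056 (straight) → pose (0.8073, -4.5185, -0.4056)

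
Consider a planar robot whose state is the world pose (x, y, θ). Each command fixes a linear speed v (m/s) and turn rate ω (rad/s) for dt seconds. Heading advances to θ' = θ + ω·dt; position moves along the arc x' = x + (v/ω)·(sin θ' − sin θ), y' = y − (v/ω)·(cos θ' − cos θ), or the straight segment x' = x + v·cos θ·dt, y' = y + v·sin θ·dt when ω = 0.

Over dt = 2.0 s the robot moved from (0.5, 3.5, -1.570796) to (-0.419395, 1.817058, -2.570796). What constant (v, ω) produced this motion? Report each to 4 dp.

Δθ = -2.570796 − -1.570796 = -1.000000
ω = Δθ/dt = -1.000000/2.0 = -0.5000
R = −Δy/(cos θ' − cos θ) = -2.0000
v = R·ω = -2.0000·-0.5000 = 1.0000

v = 1.0000, ω = -0.5000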